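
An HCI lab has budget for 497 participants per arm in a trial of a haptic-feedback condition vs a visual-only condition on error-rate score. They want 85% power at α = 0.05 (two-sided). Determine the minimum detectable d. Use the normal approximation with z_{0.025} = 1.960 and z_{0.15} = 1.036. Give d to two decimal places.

For two independent groups of n = 497 each: d_min = (z_{α/2} + z_β)·√(2/n).
z-sum = 1.960 + 1.036 = 2.996.
d_min = 2.996 × √(2/497) = 2.996 × 0.0634 = 0.190.

d_min ≈ 0.19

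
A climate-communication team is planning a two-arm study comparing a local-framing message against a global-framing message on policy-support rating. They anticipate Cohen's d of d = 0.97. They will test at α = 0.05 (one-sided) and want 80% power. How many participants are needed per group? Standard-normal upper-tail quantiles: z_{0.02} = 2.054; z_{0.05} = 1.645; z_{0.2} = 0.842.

For two independent groups with equal n: n = 2·((z_{α} + z_β) / d)².
z_{α} + z_β = 1.645 + 0.842 = 2.487.
n = 2 × (2.487 / 0.97)² = 2 × 2.564² = 2 × 6.57 = 13.1.
Round up to the next whole participant.

n = 14 per group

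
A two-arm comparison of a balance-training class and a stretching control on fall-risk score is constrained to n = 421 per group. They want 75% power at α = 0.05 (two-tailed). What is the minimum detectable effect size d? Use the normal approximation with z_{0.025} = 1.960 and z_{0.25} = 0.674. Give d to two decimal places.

For two independent groups of n = 421 each: d_min = (z_{α/2} + z_β)·√(2/n).
z-sum = 1.960 + 0.674 = 2.634.
d_min = 2.634 × √(2/421) = 2.634 × 0.0689 = 0.182.

d_min ≈ 0.18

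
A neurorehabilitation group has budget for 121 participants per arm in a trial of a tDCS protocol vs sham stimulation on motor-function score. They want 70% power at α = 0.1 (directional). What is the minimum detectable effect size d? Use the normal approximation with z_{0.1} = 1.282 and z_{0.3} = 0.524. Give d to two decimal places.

d_min ≈ 0.23

For two independent groups of n = 121 each: d_min = (z_{α} + z_β)·√(2/n).
z-sum = 1.282 + 0.524 = 1.806.
d_min = 1.806 × √(2/121) = 1.806 × 0.1286 = 0.232.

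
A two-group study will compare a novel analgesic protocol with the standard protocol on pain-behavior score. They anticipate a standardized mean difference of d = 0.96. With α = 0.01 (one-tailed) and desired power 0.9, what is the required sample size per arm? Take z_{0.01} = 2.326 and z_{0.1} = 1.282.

n = 29 per group

For two independent groups with equal n: n = 2·((z_{α} + z_β) / d)².
z_{α} + z_β = 2.326 + 1.282 = 3.608.
n = 2 × (3.608 / 0.96)² = 2 × 3.758² = 2 × 14.13 = 28.3.
Round up to the next whole participant.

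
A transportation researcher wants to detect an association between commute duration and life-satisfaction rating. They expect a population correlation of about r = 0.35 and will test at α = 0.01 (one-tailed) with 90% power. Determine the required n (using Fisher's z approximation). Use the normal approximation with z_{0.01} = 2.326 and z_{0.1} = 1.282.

n = 101

Fisher's z: C = ½·ln((1+r)/(1−r)) = ½·ln(2.0769) = 0.3654.
n = ((z_{α} + z_β)/C)² + 3.
(2.326 + 1.282) / 0.3654 = 3.608 / 0.3654 = 9.874.
n = 9.874² + 3 = 97.50 + 3 = 100.5.
Round up.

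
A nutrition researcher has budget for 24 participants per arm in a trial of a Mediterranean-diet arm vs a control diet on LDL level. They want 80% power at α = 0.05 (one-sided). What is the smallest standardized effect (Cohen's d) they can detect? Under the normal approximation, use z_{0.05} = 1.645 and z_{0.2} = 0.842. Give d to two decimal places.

For two independent groups of n = 24 each: d_min = (z_{α} + z_β)·√(2/n).
z-sum = 1.645 + 0.842 = 2.487.
d_min = 2.487 × √(2/24) = 2.487 × 0.2887 = 0.718.

d_min ≈ 0.72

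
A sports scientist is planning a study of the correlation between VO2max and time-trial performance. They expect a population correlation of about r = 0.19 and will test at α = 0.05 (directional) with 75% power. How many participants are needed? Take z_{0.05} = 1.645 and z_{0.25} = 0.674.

Fisher's z: C = ½·ln((1+r)/(1−r)) = ½·ln(1.4691) = 0.1923.
n = ((z_{α} + z_β)/C)² + 3.
(1.645 + 0.674) / 0.1923 = 2.319 / 0.1923 = 12.059.
n = 12.059² + 3 = 145.43 + 3 = 148.4.
Round up.

n = 149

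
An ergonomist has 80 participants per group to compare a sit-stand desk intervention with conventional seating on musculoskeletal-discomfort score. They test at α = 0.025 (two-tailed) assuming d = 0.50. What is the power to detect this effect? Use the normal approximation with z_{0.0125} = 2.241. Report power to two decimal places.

power ≈ 0.82

For two equal groups, power = Φ(d·√(n/2) − z_{α/2}).
d·√(n/2) = 0.50 × √(80/2) = 0.50 × 6.325 = 3.162.
z_β = 3.162 − 2.241 = 0.921.
Power = Φ(0.921) = 0.822.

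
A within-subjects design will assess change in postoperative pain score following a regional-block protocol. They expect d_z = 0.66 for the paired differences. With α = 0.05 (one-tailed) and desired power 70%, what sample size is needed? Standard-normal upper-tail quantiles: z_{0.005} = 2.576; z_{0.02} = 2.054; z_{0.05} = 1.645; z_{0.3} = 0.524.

For a paired (one-sample on differences) test: n = ((z_{α} + z_β) / d)².
z_{α} + z_β = 1.645 + 0.524 = 2.169.
n = (2.169 / 0.66)² = 3.286² = 10.80.
Round up.

n = 11 pairs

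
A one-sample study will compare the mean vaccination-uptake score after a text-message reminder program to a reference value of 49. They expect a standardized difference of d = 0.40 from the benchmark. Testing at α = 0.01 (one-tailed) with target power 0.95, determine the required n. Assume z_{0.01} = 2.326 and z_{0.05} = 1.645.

For a one-sample test: n = ((z_{α} + z_β) / d)².
z_{α} + z_β = 2.326 + 1.645 = 3.971.
n = (3.971 / 0.40)² = 9.928² = 98.56.
Round up.

n = 99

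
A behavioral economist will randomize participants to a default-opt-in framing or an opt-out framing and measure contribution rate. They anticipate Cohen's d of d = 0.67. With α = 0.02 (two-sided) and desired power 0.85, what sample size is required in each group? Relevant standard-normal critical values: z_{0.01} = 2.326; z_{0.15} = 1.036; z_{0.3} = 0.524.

For two independent groups with equal n: n = 2·((z_{α/2} + z_β) / d)².
z_{α/2} + z_β = 2.326 + 1.036 = 3.362.
n = 2 × (3.362 / 0.67)² = 2 × 5.018² = 2 × 25.18 = 50.4.
Round up to the next whole participant.

n = 51 per group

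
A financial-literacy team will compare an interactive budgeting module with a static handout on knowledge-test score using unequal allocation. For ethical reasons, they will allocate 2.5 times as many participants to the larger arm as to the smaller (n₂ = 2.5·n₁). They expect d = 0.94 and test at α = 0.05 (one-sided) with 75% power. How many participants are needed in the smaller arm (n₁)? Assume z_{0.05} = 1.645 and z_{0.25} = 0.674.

n₁ = 9

With allocation ratio k = n₂/n₁ = 2.5, Var(x̄₁−x̄₂) = σ²(1/n₁ + 1/(k·n₁)) = σ²·(k+1)/(k·n₁).
So n₁ = (1 + 1/k)·((z_{α} + z_β)/d)² = 1.400 × (2.319/0.94)².
n₁ = 1.400 × 6.09 = 8.5.
Round up: n₁ = 9, giving n₂ = ⌈2.5 × 9⌉ = ⌈22.5⌉ = 23.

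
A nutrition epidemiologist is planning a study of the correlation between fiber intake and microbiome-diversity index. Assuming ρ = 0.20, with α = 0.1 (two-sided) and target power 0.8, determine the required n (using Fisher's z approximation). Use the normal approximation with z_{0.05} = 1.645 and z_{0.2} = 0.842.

Fisher's z: C = ½·ln((1+r)/(1−r)) = ½·ln(1.5000) = 0.2027.
n = ((z_{α/2} + z_β)/C)² + 3.
(1.645 + 0.842) / 0.2027 = 2.487 / 0.2027 = 12.269.
n = 12.269² + 3 = 150.54 + 3 = 153.5.
Round up.

n = 154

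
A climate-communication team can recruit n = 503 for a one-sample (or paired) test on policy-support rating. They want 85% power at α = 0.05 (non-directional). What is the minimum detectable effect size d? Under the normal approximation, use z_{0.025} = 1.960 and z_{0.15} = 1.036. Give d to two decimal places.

For a single sample (or paired design) of n = 503: d_min = (z_{α/2} + z_β)/√n.
z-sum = 1.960 + 1.036 = 2.996.
d_min = 2.996 / √503 = 2.996 / 22.428 = 0.134.

d_min ≈ 0.13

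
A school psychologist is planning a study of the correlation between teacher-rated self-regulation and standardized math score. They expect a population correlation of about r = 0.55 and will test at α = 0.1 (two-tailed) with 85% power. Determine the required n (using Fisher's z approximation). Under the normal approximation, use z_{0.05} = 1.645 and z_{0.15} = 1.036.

Fisher's z: C = ½·ln((1+r)/(1−r)) = ½·ln(3.4444) = 0.6184.
n = ((z_{α/2} + z_β)/C)² + 3.
(1.645 + 1.036) / 0.6184 = 2.681 / 0.6184 = 4.335.
n = 4.335² + 3 = 18.80 + 3 = 21.8.
Round up.

n = 22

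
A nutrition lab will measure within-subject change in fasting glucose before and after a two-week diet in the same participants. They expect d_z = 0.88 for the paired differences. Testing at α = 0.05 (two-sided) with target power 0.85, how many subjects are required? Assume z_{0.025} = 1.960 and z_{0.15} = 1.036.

For a paired (one-sample on differences) test: n = ((z_{α/2} + z_β) / d)².
z_{α/2} + z_β = 1.960 + 1.036 = 2.996.
n = (2.996 / 0.88)² = 3.405² = 11.59.
Round up.

n = 12 pairs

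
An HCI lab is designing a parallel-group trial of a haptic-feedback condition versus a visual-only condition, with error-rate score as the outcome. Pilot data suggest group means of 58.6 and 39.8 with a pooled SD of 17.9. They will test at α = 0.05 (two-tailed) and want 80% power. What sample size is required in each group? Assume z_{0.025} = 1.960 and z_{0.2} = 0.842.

Cohen's d = |M₁ − M₂| / SD_pooled = |58.6 − 39.8| / 17.9 = 18.8 / 17.9 = 1.050.
For two independent groups with equal n: n = 2·((z_{α/2} + z_β) / d)².
z_{α/2} + z_β = 1.960 + 0.842 = 2.802.
n = 2 × (2.802 / 1.050)² = 2 × 2.669² = 2 × 7.12 = 14.2.
Round up to the next whole participant.

n = 15 per group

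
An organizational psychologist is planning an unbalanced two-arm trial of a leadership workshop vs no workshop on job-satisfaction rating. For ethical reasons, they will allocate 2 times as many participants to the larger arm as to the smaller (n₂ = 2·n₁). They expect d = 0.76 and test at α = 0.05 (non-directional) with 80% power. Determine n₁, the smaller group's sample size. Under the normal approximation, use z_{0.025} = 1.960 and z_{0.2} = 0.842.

With allocation ratio k = n₂/n₁ = 2, Var(x̄₁−x̄₂) = σ²(1/n₁ + 1/(k·n₁)) = σ²·(k+1)/(k·n₁).
So n₁ = (1 + 1/k)·((z_{α/2} + z_β)/d)² = 1.500 × (2.802/0.76)².
n₁ = 1.500 × 13.59 = 20.4.
Round up: n₁ = 21, giving n₂ = 2 × 21 = 42.

n₁ = 21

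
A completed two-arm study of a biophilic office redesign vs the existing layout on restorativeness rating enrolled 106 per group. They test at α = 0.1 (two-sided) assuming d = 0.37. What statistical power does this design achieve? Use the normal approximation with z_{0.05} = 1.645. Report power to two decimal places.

power ≈ 0.85

For two equal groups, power = Φ(d·√(n/2) − z_{α/2}).
d·√(n/2) = 0.37 × √(106/2) = 0.37 × 7.280 = 2.694.
z_β = 2.694 − 1.645 = 1.049.
Power = Φ(1.049) = 0.853.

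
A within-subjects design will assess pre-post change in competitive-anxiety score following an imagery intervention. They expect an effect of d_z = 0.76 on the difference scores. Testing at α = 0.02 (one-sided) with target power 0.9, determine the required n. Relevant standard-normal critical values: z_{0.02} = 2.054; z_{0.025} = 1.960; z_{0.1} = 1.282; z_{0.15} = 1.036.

n = 20 pairs

For a paired (one-sample on differences) test: n = ((z_{α} + z_β) / d)².
z_{α} + z_β = 2.054 + 1.282 = 3.336.
n = (3.336 / 0.76)² = 4.389² = 19.27.
Round up.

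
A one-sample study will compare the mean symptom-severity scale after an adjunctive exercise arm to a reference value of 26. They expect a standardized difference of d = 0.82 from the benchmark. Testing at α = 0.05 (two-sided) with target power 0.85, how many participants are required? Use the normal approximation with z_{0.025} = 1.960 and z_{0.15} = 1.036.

n = 14

For a one-sample test: n = ((z_{α/2} + z_β) / d)².
z_{α/2} + z_β = 1.960 + 1.036 = 2.996.
n = (2.996 / 0.82)² = 3.654² = 13.35.
Round up.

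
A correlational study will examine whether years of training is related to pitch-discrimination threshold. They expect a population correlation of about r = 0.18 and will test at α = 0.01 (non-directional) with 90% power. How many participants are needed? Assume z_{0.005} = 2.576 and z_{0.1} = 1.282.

n = 453

Fisher's z: C = ½·ln((1+r)/(1−r)) = ½·ln(1.4390) = 0.1820.
n = ((z_{α/2} + z_β)/C)² + 3.
(2.576 + 1.282) / 0.1820 = 3.858 / 0.1820 = 21.198.
n = 21.198² + 3 = 449.35 + 3 = 452.3.
Round up.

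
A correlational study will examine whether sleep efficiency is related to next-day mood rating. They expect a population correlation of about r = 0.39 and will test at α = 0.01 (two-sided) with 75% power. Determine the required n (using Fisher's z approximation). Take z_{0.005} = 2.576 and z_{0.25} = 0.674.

n = 66

Fisher's z: C = ½·ln((1+r)/(1−r)) = ½·ln(2.2787) = 0.4118.
n = ((z_{α/2} + z_β)/C)² + 3.
(2.576 + 0.674) / 0.4118 = 3.250 / 0.4118 = 7.892.
n = 7.892² + 3 = 62.29 + 3 = 65.3.
Round up.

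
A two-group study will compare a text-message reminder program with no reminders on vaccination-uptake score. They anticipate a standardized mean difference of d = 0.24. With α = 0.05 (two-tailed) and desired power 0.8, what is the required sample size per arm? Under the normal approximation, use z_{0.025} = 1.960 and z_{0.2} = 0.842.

n = 273 per group

For two independent groups with equal n: n = 2·((z_{α/2} + z_β) / d)².
z_{α/2} + z_β = 1.960 + 0.842 = 2.802.
n = 2 × (2.802 / 0.24)² = 2 × 11.675² = 2 × 136.31 = 272.6.
Round up to the next whole participant.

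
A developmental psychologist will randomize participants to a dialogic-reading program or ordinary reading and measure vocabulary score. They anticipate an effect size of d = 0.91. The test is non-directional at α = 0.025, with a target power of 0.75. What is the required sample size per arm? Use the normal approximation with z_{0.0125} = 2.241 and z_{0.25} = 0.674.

For two independent groups with equal n: n = 2·((z_{α/2} + z_β) / d)².
z_{α/2} + z_β = 2.241 + 0.674 = 2.915.
n = 2 × (2.915 / 0.91)² = 2 × 3.203² = 2 × 10.26 = 20.5.
Round up to the next whole participant.

n = 21 per group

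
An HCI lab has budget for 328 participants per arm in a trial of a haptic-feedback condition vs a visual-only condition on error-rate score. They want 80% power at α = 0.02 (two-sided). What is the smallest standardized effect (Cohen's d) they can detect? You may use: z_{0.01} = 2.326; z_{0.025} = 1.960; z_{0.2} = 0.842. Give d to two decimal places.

For two independent groups of n = 328 each: d_min = (z_{α/2} + z_β)·√(2/n).
z-sum = 2.326 + 0.842 = 3.168.
d_min = 3.168 × √(2/328) = 3.168 × 0.0781 = 0.247.

d_min ≈ 0.25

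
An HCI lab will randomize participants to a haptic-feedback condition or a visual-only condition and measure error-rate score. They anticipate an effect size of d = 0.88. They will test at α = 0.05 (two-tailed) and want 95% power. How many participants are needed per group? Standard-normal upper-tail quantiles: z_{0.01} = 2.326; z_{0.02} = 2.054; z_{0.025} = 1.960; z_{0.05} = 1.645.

For two independent groups with equal n: n = 2·((z_{α/2} + z_β) / d)².
z_{α/2} + z_β = 1.960 + 1.645 = 3.605.
n = 2 × (3.605 / 0.88)² = 2 × 4.097² = 2 × 16.78 = 33.6.
Round up to the next whole participant.

n = 34 per group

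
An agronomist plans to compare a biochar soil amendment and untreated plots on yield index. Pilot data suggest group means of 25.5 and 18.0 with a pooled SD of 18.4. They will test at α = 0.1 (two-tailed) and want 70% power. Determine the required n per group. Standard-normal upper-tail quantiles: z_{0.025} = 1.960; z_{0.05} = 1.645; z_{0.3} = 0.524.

Cohen's d = |M₁ − M₂| / SD_pooled = |25.5 − 18.0| / 18.4 = 7.5 / 18.4 = 0.408.
For two independent groups with equal n: n = 2·((z_{α/2} + z_β) / d)².
z_{α/2} + z_β = 1.645 + 0.524 = 2.169.
n = 2 × (2.169 / 0.408)² = 2 × 5.316² = 2 × 28.26 = 56.5.
Round up to the next whole participant.

n = 57 per group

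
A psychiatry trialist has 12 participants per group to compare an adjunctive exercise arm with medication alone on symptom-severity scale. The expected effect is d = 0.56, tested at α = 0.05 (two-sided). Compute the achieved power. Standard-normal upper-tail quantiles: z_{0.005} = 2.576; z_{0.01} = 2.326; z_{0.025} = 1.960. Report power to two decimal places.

power ≈ 0.28

For two equal groups, power = Φ(d·√(n/2) − z_{α/2}).
d·√(n/2) = 0.56 × √(12/2) = 0.56 × 2.449 = 1.372.
z_β = 1.372 − 1.960 = -0.588.
Power = Φ(-0.588) = 0.278.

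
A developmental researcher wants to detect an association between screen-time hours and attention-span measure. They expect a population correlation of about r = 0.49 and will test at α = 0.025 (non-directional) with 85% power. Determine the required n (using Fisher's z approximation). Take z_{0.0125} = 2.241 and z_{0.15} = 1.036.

n = 41

Fisher's z: C = ½·ln((1+r)/(1−r)) = ½·ln(2.9216) = 0.5361.
n = ((z_{α/2} + z_β)/C)² + 3.
(2.241 + 1.036) / 0.5361 = 3.277 / 0.5361 = 6.113.
n = 6.113² + 3 = 37.36 + 3 = 40.4.
Round up.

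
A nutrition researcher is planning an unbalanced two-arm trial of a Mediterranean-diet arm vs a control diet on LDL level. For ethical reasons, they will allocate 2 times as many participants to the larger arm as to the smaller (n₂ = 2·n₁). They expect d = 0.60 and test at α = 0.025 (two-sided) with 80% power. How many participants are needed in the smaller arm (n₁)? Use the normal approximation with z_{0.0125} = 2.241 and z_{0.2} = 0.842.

With allocation ratio k = n₂/n₁ = 2, Var(x̄₁−x̄₂) = σ²(1/n₁ + 1/(k·n₁)) = σ²·(k+1)/(k·n₁).
So n₁ = (1 + 1/k)·((z_{α/2} + z_β)/d)² = 1.500 × (3.083/0.60)².
n₁ = 1.500 × 26.40 = 39.6.
Round up: n₁ = 40, giving n₂ = 2 × 40 = 80.

n₁ = 40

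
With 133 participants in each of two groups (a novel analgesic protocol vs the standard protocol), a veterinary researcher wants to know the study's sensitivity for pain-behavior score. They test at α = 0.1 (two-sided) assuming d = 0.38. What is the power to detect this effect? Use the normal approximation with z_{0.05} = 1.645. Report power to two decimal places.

For two equal groups, power = Φ(d·√(n/2) − z_{α/2}).
d·√(n/2) = 0.38 × √(133/2) = 0.38 × 8.155 = 3.099.
z_β = 3.099 − 1.645 = 1.454.
Power = Φ(1.454) = 0.927.

power ≈ 0.93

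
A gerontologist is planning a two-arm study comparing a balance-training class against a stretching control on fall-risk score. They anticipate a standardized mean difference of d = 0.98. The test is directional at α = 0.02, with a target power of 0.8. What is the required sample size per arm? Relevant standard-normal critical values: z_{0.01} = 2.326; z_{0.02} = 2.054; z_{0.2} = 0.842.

For two independent groups with equal n: n = 2·((z_{α} + z_β) / d)².
z_{α} + z_β = 2.054 + 0.842 = 2.896.
n = 2 × (2.896 / 0.98)² = 2 × 2.955² = 2 × 8.73 = 17.5.
Round up to the next whole participant.

n = 18 per group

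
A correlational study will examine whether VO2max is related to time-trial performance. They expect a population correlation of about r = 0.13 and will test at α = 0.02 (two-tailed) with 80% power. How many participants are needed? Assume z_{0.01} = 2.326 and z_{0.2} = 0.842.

Fisher's z: C = ½·ln((1+r)/(1−r)) = ½·ln(1.2989) = 0.1307.
n = ((z_{α/2} + z_β)/C)² + 3.
(2.326 + 0.842) / 0.1307 = 3.168 / 0.1307 = 24.239.
n = 24.239² + 3 = 587.52 + 3 = 590.5.
Round up.

n = 591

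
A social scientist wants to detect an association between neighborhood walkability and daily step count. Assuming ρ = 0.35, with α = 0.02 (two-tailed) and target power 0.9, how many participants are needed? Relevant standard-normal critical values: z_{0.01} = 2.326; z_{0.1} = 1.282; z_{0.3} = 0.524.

Fisher's z: C = ½·ln((1+r)/(1−r)) = ½·ln(2.0769) = 0.3654.
n = ((z_{α/2} + z_β)/C)² + 3.
(2.326 + 1.282) / 0.3654 = 3.608 / 0.3654 = 9.874.
n = 9.874² + 3 = 97.50 + 3 = 100.5.
Round up.

n = 101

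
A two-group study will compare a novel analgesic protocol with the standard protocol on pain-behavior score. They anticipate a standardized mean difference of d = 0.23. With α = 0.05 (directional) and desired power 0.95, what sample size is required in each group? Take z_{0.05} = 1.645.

For two independent groups with equal n: n = 2·((z_{α} + z_β) / d)².
z_{α} + z_β = 1.645 + 1.645 = 3.290.
n = 2 × (3.290 / 0.23)² = 2 × 14.304² = 2 × 204.61 = 409.2.
Round up to the next whole participant.

n = 410 per group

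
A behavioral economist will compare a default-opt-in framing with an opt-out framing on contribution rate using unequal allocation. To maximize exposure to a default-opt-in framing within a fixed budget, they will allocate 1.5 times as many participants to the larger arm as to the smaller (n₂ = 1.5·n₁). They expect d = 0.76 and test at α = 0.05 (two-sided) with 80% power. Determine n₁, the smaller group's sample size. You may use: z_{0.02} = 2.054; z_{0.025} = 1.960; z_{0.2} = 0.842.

With allocation ratio k = n₂/n₁ = 1.5, Var(x̄₁−x̄₂) = σ²(1/n₁ + 1/(k·n₁)) = σ²·(k+1)/(k·n₁).
So n₁ = (1 + 1/k)·((z_{α/2} + z_β)/d)² = 1.667 × (2.802/0.76)².
n₁ = 1.667 × 13.59 = 22.7.
Round up: n₁ = 23, giving n₂ = ⌈1.5 × 23⌉ = ⌈34.5⌉ = 35.

n₁ = 23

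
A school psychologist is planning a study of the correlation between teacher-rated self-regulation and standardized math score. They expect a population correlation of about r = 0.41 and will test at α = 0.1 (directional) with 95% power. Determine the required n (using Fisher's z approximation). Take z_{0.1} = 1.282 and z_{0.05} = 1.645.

Fisher's z: C = ½·ln((1+r)/(1−r)) = ½·ln(2.3898) = 0.4356.
n = ((z_{α} + z_β)/C)² + 3.
(1.282 + 1.645) / 0.4356 = 2.927 / 0.4356 = 6.719.
n = 6.719² + 3 = 45.15 + 3 = 48.2.
Round up.

n = 49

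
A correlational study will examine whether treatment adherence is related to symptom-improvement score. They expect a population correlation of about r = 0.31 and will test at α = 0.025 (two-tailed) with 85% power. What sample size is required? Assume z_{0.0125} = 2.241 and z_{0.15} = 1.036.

Fisher's z: C = ½·ln((1+r)/(1−r)) = ½·ln(1.8986) = 0.3205.
n = ((z_{α/2} + z_β)/C)² + 3.
(2.241 + 1.036) / 0.3205 = 3.277 / 0.3205 = 10.225.
n = 10.225² + 3 = 104.54 + 3 = 107.5.
Round up.

n = 108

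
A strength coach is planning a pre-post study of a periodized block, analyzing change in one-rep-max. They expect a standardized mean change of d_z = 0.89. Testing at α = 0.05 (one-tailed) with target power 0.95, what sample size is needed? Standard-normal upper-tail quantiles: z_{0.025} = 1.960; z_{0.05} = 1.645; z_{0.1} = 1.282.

n = 14 pairs

For a paired (one-sample on differences) test: n = ((z_{α} + z_β) / d)².
z_{α} + z_β = 1.645 + 1.645 = 3.290.
n = (3.290 / 0.89)² = 3.697² = 13.67.
Round up.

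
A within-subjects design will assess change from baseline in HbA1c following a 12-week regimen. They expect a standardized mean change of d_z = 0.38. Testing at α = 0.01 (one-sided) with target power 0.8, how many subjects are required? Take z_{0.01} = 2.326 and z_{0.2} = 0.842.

For a paired (one-sample on differences) test: n = ((z_{α} + z_β) / d)².
z_{α} + z_β = 2.326 + 0.842 = 3.168.
n = (3.168 / 0.38)² = 8.337² = 69.50.
Round up.

n = 70 pairs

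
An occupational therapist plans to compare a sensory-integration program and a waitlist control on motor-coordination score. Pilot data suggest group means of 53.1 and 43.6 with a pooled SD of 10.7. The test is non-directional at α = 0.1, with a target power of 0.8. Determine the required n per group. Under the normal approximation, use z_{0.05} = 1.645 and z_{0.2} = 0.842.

n = 16 per group

Cohen's d = |M₁ − M₂| / SD_pooled = |53.1 − 43.6| / 10.7 = 9.5 / 10.7 = 0.888.
For two independent groups with equal n: n = 2·((z_{α/2} + z_β) / d)².
z_{α/2} + z_β = 1.645 + 0.842 = 2.487.
n = 2 × (2.487 / 0.888)² = 2 × 2.801² = 2 × 7.84 = 15.7.
Round up to the next whole participant.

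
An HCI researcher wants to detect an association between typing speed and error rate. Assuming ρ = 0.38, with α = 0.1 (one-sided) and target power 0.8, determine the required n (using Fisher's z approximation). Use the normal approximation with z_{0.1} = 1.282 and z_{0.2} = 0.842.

n = 32

Fisher's z: C = ½·ln((1+r)/(1−r)) = ½·ln(2.2258) = 0.4001.
n = ((z_{α} + z_β)/C)² + 3.
(1.282 + 0.842) / 0.4001 = 2.124 / 0.4001 = 5.309.
n = 5.309² + 3 = 28.18 + 3 = 31.2.
Round up.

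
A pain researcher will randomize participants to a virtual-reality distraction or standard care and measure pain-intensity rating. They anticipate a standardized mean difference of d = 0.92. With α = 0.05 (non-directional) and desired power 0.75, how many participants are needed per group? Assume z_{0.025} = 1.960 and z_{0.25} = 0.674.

n = 17 per group

For two independent groups with equal n: n = 2·((z_{α/2} + z_β) / d)².
z_{α/2} + z_β = 1.960 + 0.674 = 2.634.
n = 2 × (2.634 / 0.92)² = 2 × 2.863² = 2 × 8.20 = 16.4.
Round up to the next whole participant.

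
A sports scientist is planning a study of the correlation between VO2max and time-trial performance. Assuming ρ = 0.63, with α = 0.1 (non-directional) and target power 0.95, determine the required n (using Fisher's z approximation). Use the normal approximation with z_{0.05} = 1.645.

Fisher's z: C = ½·ln((1+r)/(1−r)) = ½·ln(4.4054) = 0.7414.
n = ((z_{α/2} + z_β)/C)² + 3.
(1.645 + 1.645) / 0.7414 = 3.290 / 0.7414 = 4.438.
n = 4.438² + 3 = 19.69 + 3 = 22.7.
Round up.

n = 23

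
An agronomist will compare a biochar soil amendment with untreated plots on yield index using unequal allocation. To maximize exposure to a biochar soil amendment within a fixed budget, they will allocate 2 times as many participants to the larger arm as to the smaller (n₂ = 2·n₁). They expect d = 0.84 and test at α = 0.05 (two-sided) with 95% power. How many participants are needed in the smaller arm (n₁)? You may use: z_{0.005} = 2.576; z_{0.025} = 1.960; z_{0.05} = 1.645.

n₁ = 28

With allocation ratio k = n₂/n₁ = 2, Var(x̄₁−x̄₂) = σ²(1/n₁ + 1/(k·n₁)) = σ²·(k+1)/(k·n₁).
So n₁ = (1 + 1/k)·((z_{α/2} + z_β)/d)² = 1.500 × (3.605/0.84)².
n₁ = 1.500 × 18.42 = 27.6.
Round up: n₁ = 28, giving n₂ = 2 × 28 = 56.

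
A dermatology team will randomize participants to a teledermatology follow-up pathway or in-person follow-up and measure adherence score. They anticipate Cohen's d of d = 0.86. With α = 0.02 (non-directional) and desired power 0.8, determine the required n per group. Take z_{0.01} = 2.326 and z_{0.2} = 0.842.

n = 28 per group

For two independent groups with equal n: n = 2·((z_{α/2} + z_β) / d)².
z_{α/2} + z_β = 2.326 + 0.842 = 3.168.
n = 2 × (3.168 / 0.86)² = 2 × 3.684² = 2 × 13.57 = 27.1.
Round up to the next whole participant.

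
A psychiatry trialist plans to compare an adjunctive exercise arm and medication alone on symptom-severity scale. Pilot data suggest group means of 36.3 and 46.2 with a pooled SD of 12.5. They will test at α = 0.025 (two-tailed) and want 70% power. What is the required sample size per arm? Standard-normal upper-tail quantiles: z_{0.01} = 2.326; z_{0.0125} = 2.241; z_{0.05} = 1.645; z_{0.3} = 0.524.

Cohen's d = |M₁ − M₂| / SD_pooled = |36.3 − 46.2| / 12.5 = 9.9 / 12.5 = 0.792.
For two independent groups with equal n: n = 2·((z_{α/2} + z_β) / d)².
z_{α/2} + z_β = 2.241 + 0.524 = 2.765.
n = 2 × (2.765 / 0.792)² = 2 × 3.491² = 2 × 12.19 = 24.4.
Round up to the next whole participant.

n = 25 per group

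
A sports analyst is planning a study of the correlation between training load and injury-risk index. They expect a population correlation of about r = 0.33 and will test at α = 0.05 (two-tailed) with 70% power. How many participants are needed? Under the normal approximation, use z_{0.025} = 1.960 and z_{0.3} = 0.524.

Fisher's z: C = ½·ln((1+r)/(1−r)) = ½·ln(1.9851) = 0.3428.
n = ((z_{α/2} + z_β)/C)² + 3.
(1.960 + 0.524) / 0.3428 = 2.484 / 0.3428 = 7.246.
n = 7.246² + 3 = 52.51 + 3 = 55.5.
Round up.

n = 56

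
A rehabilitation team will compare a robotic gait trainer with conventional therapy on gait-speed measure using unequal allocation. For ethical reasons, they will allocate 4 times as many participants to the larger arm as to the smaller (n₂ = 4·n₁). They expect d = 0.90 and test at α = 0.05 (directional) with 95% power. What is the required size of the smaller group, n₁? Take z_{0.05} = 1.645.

With allocation ratio k = n₂/n₁ = 4, Var(x̄₁−x̄₂) = σ²(1/n₁ + 1/(k·n₁)) = σ²·(k+1)/(k·n₁).
So n₁ = (1 + 1/k)·((z_{α} + z_β)/d)² = 1.250 × (3.290/0.90)².
n₁ = 1.250 × 13.36 = 16.7.
Round up: n₁ = 17, giving n₂ = 4 × 17 = 68.

n₁ = 17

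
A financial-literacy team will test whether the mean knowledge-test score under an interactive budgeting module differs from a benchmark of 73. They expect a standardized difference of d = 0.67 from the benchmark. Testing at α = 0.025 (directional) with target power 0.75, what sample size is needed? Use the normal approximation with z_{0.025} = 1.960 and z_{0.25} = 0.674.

n = 16

For a one-sample test: n = ((z_{α} + z_β) / d)².
z_{α} + z_β = 1.960 + 0.674 = 2.634.
n = (2.634 / 0.67)² = 3.931² = 15.46.
Round up.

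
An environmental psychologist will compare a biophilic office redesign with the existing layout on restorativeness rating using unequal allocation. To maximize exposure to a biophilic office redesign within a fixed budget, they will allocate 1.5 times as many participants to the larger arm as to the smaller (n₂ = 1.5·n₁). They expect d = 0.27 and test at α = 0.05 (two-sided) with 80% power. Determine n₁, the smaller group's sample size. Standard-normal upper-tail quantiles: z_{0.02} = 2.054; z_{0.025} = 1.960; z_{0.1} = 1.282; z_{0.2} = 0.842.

With allocation ratio k = n₂/n₁ = 1.5, Var(x̄₁−x̄₂) = σ²(1/n₁ + 1/(k·n₁)) = σ²·(k+1)/(k·n₁).
So n₁ = (1 + 1/k)·((z_{α/2} + z_β)/d)² = 1.667 × (2.802/0.27)².
n₁ = 1.667 × 107.70 = 179.5.
Round up: n₁ = 180, giving n₂ = 1.5 × 180 = 270.

n₁ = 180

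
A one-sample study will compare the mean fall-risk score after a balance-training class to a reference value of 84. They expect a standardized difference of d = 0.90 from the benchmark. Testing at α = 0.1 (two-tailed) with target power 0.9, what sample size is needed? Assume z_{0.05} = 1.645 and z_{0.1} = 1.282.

n = 11

For a one-sample test: n = ((z_{α/2} + z_β) / d)².
z_{α/2} + z_β = 1.645 + 1.282 = 2.927.
n = (2.927 / 0.90)² = 3.252² = 10.58.
Round up.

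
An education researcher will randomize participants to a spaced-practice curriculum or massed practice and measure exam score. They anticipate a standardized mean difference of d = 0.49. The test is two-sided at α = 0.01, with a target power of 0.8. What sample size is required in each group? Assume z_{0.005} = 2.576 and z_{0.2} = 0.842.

n = 98 per group

For two independent groups with equal n: n = 2·((z_{α/2} + z_β) / d)².
z_{α/2} + z_β = 2.576 + 0.842 = 3.418.
n = 2 × (3.418 / 0.49)² = 2 × 6.976² = 2 × 48.66 = 97.3.
Round up to the next whole participant.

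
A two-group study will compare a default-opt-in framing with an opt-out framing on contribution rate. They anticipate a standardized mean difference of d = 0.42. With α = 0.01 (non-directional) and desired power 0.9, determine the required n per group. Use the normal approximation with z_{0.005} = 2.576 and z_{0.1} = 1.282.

n = 169 per group

For two independent groups with equal n: n = 2·((z_{α/2} + z_β) / d)².
z_{α/2} + z_β = 2.576 + 1.282 = 3.858.
n = 2 × (3.858 / 0.42)² = 2 × 9.186² = 2 × 84.38 = 168.8.
Round up to the next whole participant.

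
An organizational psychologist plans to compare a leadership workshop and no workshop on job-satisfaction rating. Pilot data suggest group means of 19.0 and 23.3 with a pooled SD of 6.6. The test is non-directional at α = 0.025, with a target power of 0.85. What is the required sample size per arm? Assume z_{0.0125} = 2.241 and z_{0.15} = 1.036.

n = 51 per group

Cohen's d = |M₁ − M₂| / SD_pooled = |19.0 − 23.3| / 6.6 = 4.3 / 6.6 = 0.652.
For two independent groups with equal n: n = 2·((z_{α/2} + z_β) / d)².
z_{α/2} + z_β = 2.241 + 1.036 = 3.277.
n = 2 × (3.277 / 0.652)² = 2 × 5.026² = 2 × 25.26 = 50.5.
Round up to the next whole participant.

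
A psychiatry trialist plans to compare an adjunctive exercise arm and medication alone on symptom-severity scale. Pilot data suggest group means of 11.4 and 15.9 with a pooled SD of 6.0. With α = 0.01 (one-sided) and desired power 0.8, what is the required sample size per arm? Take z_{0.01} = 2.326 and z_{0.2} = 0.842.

Cohen's d = |M₁ − M₂| / SD_pooled = |11.4 − 15.9| / 6.0 = 4.5 / 6.0 = 0.750.
For two independent groups with equal n: n = 2·((z_{α} + z_β) / d)².
z_{α} + z_β = 2.326 + 0.842 = 3.168.
n = 2 × (3.168 / 0.750)² = 2 × 4.224² = 2 × 17.84 = 35.7.
Round up to the next whole participant.

n = 36 per group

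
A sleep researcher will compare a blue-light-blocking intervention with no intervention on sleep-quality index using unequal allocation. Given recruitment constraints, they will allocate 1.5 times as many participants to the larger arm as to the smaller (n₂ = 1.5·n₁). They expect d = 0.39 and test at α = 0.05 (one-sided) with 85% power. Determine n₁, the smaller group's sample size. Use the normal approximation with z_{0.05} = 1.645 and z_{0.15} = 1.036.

n₁ = 79

With allocation ratio k = n₂/n₁ = 1.5, Var(x̄₁−x̄₂) = σ²(1/n₁ + 1/(k·n₁)) = σ²·(k+1)/(k·n₁).
So n₁ = (1 + 1/k)·((z_{α} + z_β)/d)² = 1.667 × (2.681/0.39)².
n₁ = 1.667 × 47.26 = 78.8.
Round up: n₁ = 79, giving n₂ = ⌈1.5 × 79⌉ = ⌈118.5⌉ = 119.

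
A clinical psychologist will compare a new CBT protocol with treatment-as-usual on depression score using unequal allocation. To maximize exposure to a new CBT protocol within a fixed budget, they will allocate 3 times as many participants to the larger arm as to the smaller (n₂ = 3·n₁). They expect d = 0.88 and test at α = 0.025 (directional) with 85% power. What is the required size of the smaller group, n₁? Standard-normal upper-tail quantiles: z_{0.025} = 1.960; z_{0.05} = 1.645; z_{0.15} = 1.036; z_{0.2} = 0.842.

With allocation ratio k = n₂/n₁ = 3, Var(x̄₁−x̄₂) = σ²(1/n₁ + 1/(k·n₁)) = σ²·(k+1)/(k·n₁).
So n₁ = (1 + 1/k)·((z_{α} + z_β)/d)² = 1.333 × (2.996/0.88)².
n₁ = 1.333 × 11.59 = 15.5.
Round up: n₁ = 16, giving n₂ = 3 × 16 = 48.

n₁ = 16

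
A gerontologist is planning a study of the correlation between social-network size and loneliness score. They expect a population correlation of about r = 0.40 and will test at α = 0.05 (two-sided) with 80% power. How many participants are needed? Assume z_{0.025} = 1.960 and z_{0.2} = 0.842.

Fisher's z: C = ½·ln((1+r)/(1−r)) = ½·ln(2.3333) = 0.4236.
n = ((z_{α/2} + z_β)/C)² + 3.
(1.960 + 0.842) / 0.4236 = 2.802 / 0.4236 = 6.615.
n = 6.615² + 3 = 43.75 + 3 = 46.8.
Round up.

n = 47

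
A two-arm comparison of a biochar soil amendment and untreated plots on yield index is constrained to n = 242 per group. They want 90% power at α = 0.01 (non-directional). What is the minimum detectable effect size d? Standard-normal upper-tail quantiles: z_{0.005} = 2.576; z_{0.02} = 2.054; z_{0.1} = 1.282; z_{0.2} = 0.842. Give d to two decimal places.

d_min ≈ 0.35

For two independent groups of n = 242 each: d_min = (z_{α/2} + z_β)·√(2/n).
z-sum = 2.576 + 1.282 = 3.858.
d_min = 3.858 × √(2/242) = 3.858 × 0.0909 = 0.351.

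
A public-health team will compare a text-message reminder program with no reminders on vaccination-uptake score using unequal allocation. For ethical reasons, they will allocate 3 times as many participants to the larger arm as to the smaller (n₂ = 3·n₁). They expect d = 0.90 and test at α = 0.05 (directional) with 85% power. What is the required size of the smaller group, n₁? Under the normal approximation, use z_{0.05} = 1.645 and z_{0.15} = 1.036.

With allocation ratio k = n₂/n₁ = 3, Var(x̄₁−x̄₂) = σ²(1/n₁ + 1/(k·n₁)) = σ²·(k+1)/(k·n₁).
So n₁ = (1 + 1/k)·((z_{α} + z_β)/d)² = 1.333 × (2.681/0.90)².
n₁ = 1.333 × 8.87 = 11.8.
Round up: n₁ = 12, giving n₂ = 3 × 12 = 36.

n₁ = 12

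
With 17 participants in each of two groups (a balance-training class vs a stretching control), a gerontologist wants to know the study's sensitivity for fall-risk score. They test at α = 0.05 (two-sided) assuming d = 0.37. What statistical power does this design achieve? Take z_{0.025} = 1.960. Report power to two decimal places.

power ≈ 0.19

For two equal groups, power = Φ(d·√(n/2) − z_{α/2}).
d·√(n/2) = 0.37 × √(17/2) = 0.37 × 2.915 = 1.079.
z_β = 1.079 − 1.960 = -0.881.
Power = Φ(-0.881) = 0.189.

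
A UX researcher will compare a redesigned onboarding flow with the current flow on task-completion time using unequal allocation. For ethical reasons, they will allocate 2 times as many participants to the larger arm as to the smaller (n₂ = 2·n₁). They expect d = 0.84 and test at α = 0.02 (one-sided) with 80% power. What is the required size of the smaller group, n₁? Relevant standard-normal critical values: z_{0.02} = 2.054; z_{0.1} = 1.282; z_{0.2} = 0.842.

With allocation ratio k = n₂/n₁ = 2, Var(x̄₁−x̄₂) = σ²(1/n₁ + 1/(k·n₁)) = σ²·(k+1)/(k·n₁).
So n₁ = (1 + 1/k)·((z_{α} + z_β)/d)² = 1.500 × (2.896/0.84)².
n₁ = 1.500 × 11.89 = 17.8.
Round up: n₁ = 18, giving n₂ = 2 × 18 = 36.

n₁ = 18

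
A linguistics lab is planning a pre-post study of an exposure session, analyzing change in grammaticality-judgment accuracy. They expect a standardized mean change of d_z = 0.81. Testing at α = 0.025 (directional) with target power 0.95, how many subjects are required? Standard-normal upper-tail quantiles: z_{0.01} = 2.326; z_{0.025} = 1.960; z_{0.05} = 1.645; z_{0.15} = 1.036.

n = 20 pairs

For a paired (one-sample on differences) test: n = ((z_{α} + z_β) / d)².
z_{α} + z_β = 1.960 + 1.645 = 3.605.
n = (3.605 / 0.81)² = 4.451² = 19.81.
Round up.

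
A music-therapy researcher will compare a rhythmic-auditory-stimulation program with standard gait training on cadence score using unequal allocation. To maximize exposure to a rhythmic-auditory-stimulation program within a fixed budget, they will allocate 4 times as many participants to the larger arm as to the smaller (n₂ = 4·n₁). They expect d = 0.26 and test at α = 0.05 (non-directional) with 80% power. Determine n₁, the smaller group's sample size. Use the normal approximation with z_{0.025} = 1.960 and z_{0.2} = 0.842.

n₁ = 146

With allocation ratio k = n₂/n₁ = 4, Var(x̄₁−x̄₂) = σ²(1/n₁ + 1/(k·n₁)) = σ²·(k+1)/(k·n₁).
So n₁ = (1 + 1/k)·((z_{α/2} + z_β)/d)² = 1.250 × (2.802/0.26)².
n₁ = 1.250 × 116.14 = 145.2.
Round up: n₁ = 146, giving n₂ = 4 × 146 = 584.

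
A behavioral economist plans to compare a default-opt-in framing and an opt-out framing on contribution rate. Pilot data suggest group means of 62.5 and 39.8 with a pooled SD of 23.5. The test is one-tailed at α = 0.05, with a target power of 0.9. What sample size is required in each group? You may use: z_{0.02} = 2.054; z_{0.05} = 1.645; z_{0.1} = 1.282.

Cohen's d = |M₁ − M₂| / SD_pooled = |62.5 − 39.8| / 23.5 = 22.7 / 23.5 = 0.966.
For two independent groups with equal n: n = 2·((z_{α} + z_β) / d)².
z_{α} + z_β = 1.645 + 1.282 = 2.927.
n = 2 × (2.927 / 0.966)² = 2 × 3.030² = 2 × 9.18 = 18.4.
Round up to the next whole participant.

n = 19 per group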